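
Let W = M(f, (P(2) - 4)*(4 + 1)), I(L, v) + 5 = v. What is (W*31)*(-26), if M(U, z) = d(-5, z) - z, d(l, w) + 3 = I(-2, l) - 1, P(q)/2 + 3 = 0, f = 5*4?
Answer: -29016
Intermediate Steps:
I(L, v) = -5 + v
f = 20
P(q) = -6 (P(q) = -6 + 2*0 = -6 + 0 = -6)
d(l, w) = -9 + l (d(l, w) = -3 + ((-5 + l) - 1) = -3 + (-6 + l) = -9 + l)
M(U, z) = -14 - z (M(U, z) = (-9 - 5) - z = -14 - z)
W = 36 (W = -14 - (-6 - 4)*(4 + 1) = -14 - (-10)*5 = -14 - 1*(-50) = -14 + 50 = 36)
(W*31)*(-26) = (36*31)*(-26) = 1116*(-26) = -29016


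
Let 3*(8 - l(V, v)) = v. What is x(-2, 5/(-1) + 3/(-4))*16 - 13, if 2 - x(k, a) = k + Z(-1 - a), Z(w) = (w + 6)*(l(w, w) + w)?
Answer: -5609/3 ≈ -1869.7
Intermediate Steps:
l(V, v) = 8 - v/3
Z(w) = (6 + w)*(8 + 2*w/3) (Z(w) = (w + 6)*((8 - w/3) + w) = (6 + w)*(8 + 2*w/3))
x(k, a) = -34 - k + 12*a - 2*(-1 - a)²/3 (x(k, a) = 2 - (k + (48 + 12*(-1 - a) + 2*(-1 - a)²/3)) = 2 - (k + (48 + (-12 - 12*a) + 2*(-1 - a)²/3)) = 2 - (k + (36 - 12*a + 2*(-1 - a)²/3)) = 2 - (36 + k - 12*a + 2*(-1 - a)²/3) = 2 + (-36 - k + 12*a - 2*(-1 - a)²/3) = -34 - k + 12*a - 2*(-1 - a)²/3)
x(-2, 5/(-1) + 3/(-4))*16 - 13 = (-104/3 - 1*(-2) - 2*(5/(-1) + 3/(-4))²/3 + 32*(5/(-1) + 3/(-4))/3)*16 - 13 = (-104/3 + 2 - 2*(5*(-1) + 3*(-¼))²/3 + 32*(5*(-1) + 3*(-¼))/3)*16 - 13 = (-104/3 + 2 - 2*(-5 - ¾)²/3 + 32*(-5 - ¾)/3)*16 - 13 = (-104/3 + 2 - 2*(-23/4)²/3 + (32/3)*(-23/4))*16 - 13 = (-104/3 + 2 - ⅔*529/16 - 184/3)*16 - 13 = (-104/3 + 2 - 529/24 - 184/3)*16 - 13 = -2785/24*16 - 13 = -5570/3 - 13 = -5609/3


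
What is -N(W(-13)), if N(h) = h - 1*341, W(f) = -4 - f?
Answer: 332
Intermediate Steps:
N(h) = -341 + h (N(h) = h - 341 = -341 + h)
-N(W(-13)) = -(-341 + (-4 - 1*(-13))) = -(-341 + (-4 + 13)) = -(-341 + 9) = -1*(-332) = 332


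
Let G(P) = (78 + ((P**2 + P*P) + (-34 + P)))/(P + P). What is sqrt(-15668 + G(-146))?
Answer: I*sqrt(337083778)/146 ≈ 125.75*I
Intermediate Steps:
G(P) = (44 + P + 2*P**2)/(2*P) (G(P) = (78 + ((P**2 + P**2) + (-34 + P)))/((2*P)) = (78 + (2*P**2 + (-34 + P)))*(1/(2*P)) = (78 + (-34 + P + 2*P**2))*(1/(2*P)) = (44 + P + 2*P**2)*(1/(2*P)) = (44 + P + 2*P**2)/(2*P))
sqrt(-15668 + G(-146)) = sqrt(-15668 + (1/2 - 146 + 22/(-146))) = sqrt(-15668 + (1/2 - 146 + 22*(-1/146))) = sqrt(-15668 + (1/2 - 146 - 11/73)) = sqrt(-15668 - 21265/146) = sqrt(-2308793/146) = I*sqrt(337083778)/146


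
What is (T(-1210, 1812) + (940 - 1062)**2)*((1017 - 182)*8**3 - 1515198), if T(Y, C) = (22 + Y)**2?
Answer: -1551276818584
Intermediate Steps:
(T(-1210, 1812) + (940 - 1062)**2)*((1017 - 182)*8**3 - 1515198) = ((22 - 1210)**2 + (940 - 1062)**2)*((1017 - 182)*8**3 - 1515198) = ((-1188)**2 + (-122)**2)*(835*512 - 1515198) = (1411344 + 14884)*(427520 - 1515198) = 1426228*(-1087678) = -1551276818584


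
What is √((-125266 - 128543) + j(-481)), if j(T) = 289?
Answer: 4*I*√15845 ≈ 503.51*I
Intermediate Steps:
√((-125266 - 128543) + j(-481)) = √((-125266 - 128543) + 289) = √(-253809 + 289) = √(-253520) = 4*I*√15845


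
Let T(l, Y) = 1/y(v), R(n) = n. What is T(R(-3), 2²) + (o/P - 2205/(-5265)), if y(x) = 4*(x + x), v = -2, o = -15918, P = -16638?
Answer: 6816007/5191056 ≈ 1.3130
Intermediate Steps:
y(x) = 8*x (y(x) = 4*(2*x) = 8*x)
T(l, Y) = -1/16 (T(l, Y) = 1/(8*(-2)) = 1/(-16) = -1/16)
T(R(-3), 2²) + (o/P - 2205/(-5265)) = -1/16 + (-15918/(-16638) - 2205/(-5265)) = -1/16 + (-15918*(-1/16638) - 2205*(-1/5265)) = -1/16 + (2653/2773 + 49/117) = -1/16 + 446278/324441 = 6816007/5191056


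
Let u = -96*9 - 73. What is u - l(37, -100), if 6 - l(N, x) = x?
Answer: -1043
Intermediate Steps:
l(N, x) = 6 - x
u = -937 (u = -864 - 73 = -937)
u - l(37, -100) = -937 - (6 - 1*(-100)) = -937 - (6 + 100) = -937 - 1*106 = -937 - 106 = -1043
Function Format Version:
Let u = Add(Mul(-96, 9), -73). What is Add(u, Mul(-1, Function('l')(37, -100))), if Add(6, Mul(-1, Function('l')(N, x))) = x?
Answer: -1043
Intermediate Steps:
Function('l')(N, x) = Add(6, Mul(-1, x))
u = -937 (u = Add(-864, -73) = -937)
Add(u, Mul(-1, Function('l')(37, -100))) = Add(-937, Mul(-1, Add(6, Mul(-1, -100)))) = Add(-937, Mul(-1, Add(6, 100))) = Add(-937, Mul(-1, 106)) = Add(-937, -106) = -1043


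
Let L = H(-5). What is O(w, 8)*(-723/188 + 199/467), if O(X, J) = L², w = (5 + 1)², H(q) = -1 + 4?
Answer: -2702061/87796 ≈ -30.777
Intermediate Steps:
H(q) = 3
w = 36 (w = 6² = 36)
L = 3
O(X, J) = 9 (O(X, J) = 3² = 9)
O(w, 8)*(-723/188 + 199/467) = 9*(-723/188 + 199/467) = 9*(-300229/87796) = -2702061/87796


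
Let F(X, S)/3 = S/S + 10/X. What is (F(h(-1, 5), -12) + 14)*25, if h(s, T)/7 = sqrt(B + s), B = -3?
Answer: 425 - 375*I/7 ≈ 425.0 - 53.571*I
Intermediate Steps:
h(s, T) = 7*sqrt(-3 + s)
F(X, S) = 3 + 30/X (F(X, S) = 3*(S/S + 10/X) = 3*(1 + 10/X) = 3 + 30/X)
(F(h(-1, 5), -12) + 14)*25 = ((3 + 30/((7*sqrt(-3 - 1)))) + 14)*25 = ((3 + 30/((7*sqrt(-4)))) + 14)*25 = ((3 + 30/((7*(2*I)))) + 14)*25 = ((3 + 30/((14*I))) + 14)*25 = ((3 + 30*(-I/14)) + 14)*25 = ((3 - 15*I/7) + 14)*25 = (17 - 15*I/7)*25 = 425 - 375*I/7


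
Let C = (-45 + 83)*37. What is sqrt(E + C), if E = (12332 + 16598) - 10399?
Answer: sqrt(19937) ≈ 141.20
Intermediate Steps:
C = 1406 (C = 38*37 = 1406)
E = 18531 (E = 28930 - 10399 = 18531)
sqrt(E + C) = sqrt(18531 + 1406) = sqrt(19937)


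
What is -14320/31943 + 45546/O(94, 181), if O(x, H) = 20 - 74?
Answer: -242608193/287487 ≈ -843.89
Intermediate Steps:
O(x, H) = -54
-14320/31943 + 45546/O(94, 181) = -14320/31943 + 45546/(-54) = -14320*1/31943 + 45546*(-1/54) = -14320/31943 - 7591/9 = -242608193/287487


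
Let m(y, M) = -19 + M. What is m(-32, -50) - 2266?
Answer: -2335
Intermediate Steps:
m(-32, -50) - 2266 = (-19 - 50) - 2266 = -69 - 2266 = -2335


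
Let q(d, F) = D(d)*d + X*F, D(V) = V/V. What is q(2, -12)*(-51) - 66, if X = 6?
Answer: 3504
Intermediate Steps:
D(V) = 1
q(d, F) = d + 6*F (q(d, F) = 1*d + 6*F = d + 6*F)
q(2, -12)*(-51) - 66 = (2 + 6*(-12))*(-51) - 66 = (2 - 72)*(-51) - 66 = -70*(-51) - 66 = 3570 - 66 = 3504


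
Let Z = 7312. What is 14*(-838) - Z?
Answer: -19044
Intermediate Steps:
14*(-838) - Z = 14*(-838) - 1*7312 = -11732 - 7312 = -19044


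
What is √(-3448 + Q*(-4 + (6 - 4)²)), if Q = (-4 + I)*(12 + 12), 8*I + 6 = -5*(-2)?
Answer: 2*I*√862 ≈ 58.72*I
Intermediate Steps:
I = ½ (I = -¾ + (-5*(-2))/8 = -¾ + (⅛)*10 = -¾ + 5/4 = ½ ≈ 0.50000)
Q = -84 (Q = (-4 + ½)*(12 + 12) = -7/2*24 = -84)
√(-3448 + Q*(-4 + (6 - 4)²)) = √(-3448 - 84*(-4 + (6 - 4)²)) = √(-3448 - 84*(-4 + 2²)) = √(-3448 - 84*(-4 + 4)) = √(-3448 - 84*0) = √(-3448 + 0) = √(-3448) = 2*I*√862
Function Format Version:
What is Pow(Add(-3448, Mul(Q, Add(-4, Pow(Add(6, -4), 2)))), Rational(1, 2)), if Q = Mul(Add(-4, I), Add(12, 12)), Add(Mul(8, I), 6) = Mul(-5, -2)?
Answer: Mul(2, I, Pow(862, Rational(1, 2))) ≈ Mul(58.720, I)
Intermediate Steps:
I = Rational(1, 2) (I = Add(Rational(-3, 4), Mul(Rational(1, 8), Mul(-5, -2))) = Add(Rational(-3, 4), Mul(Rational(1, 8), 10)) = Add(Rational(-3, 4), Rational(5, 4)) = Rational(1, 2) ≈ 0.50000)
Q = -84 (Q = Mul(Add(-4, Rational(1, 2)), Add(12, 12)) = Mul(Rational(-7, 2), 24) = -84)
Pow(Add(-3448, Mul(Q, Add(-4, Pow(Add(6, -4), 2)))), Rational(1, 2)) = Pow(Add(-3448, Mul(-84, Add(-4, Pow(Add(6, -4), 2)))), Rational(1, 2)) = Pow(Add(-3448, Mul(-84, Add(-4, Pow(2, 2)))), Rational(1, 2)) = Pow(Add(-3448, Mul(-84, Add(-4, 4))), Rational(1, 2)) = Pow(Add(-3448, Mul(-84, 0)), Rational(1, 2)) = Pow(Add(-3448, 0), Rational(1, 2)) = Pow(-3448, Rational(1, 2)) = Mul(2, I, Pow(862, Rational(1, 2)))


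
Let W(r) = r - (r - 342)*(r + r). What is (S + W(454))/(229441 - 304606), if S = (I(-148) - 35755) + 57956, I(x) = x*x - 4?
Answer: 19047/25055 ≈ 0.76021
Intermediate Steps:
I(x) = -4 + x² (I(x) = x² - 4 = -4 + x²)
W(r) = r - 2*r*(-342 + r) (W(r) = r - (-342 + r)*2*r = r - 2*r*(-342 + r))
S = 44101 (S = ((-4 + (-148)²) - 35755) + 57956 = ((-4 + 21904) - 35755) + 57956 = (21900 - 35755) + 57956 = -13855 + 57956 = 44101)
(S + W(454))/(229441 - 304606) = (44101 + 454*(685 - 2*454))/(229441 - 304606) = (44101 + 454*(685 - 908))/(-75165) = (44101 + 454*(-223))*(-1/75165) = (44101 - 101242)*(-1/75165) = -57141*(-1/75165) = 19047/25055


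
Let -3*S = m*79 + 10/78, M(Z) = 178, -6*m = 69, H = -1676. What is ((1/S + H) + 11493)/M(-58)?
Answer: 695564135/12611834 ≈ 55.152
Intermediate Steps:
m = -23/2 (m = -1/6*69 = -23/2 ≈ -11.500)
S = 70853/234 (S = -(-23/2*79 + 10/78)/3 = -(-1817/2 + 10*(1/78))/3 = -(-1817/2 + 5/39)/3 = -1/3*(-70853/78) = 70853/234 ≈ 302.79)
((1/S + H) + 11493)/M(-58) = ((1/(70853/234) - 1676) + 11493)/178 = ((234/70853 - 1676) + 11493)*(1/178) = (-118749394/70853 + 11493)*(1/178) = (695564135/70853)*(1/178) = 695564135/12611834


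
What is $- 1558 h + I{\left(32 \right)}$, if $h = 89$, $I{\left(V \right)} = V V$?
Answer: $-137638$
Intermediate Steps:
$I{\left(V \right)} = V^{2}$
$- 1558 h + I{\left(32 \right)} = \left(-1558\right) 89 + 32^{2} = -138662 + 1024 = -137638$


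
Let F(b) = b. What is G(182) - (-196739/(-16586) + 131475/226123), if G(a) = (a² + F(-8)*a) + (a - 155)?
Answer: 118824671434963/3750476078 ≈ 31683.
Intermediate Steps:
G(a) = -155 + a² - 7*a (G(a) = (a² - 8*a) + (a - 155) = (a² - 8*a) + (-155 + a) = -155 + a² - 7*a)
G(182) - (-196739/(-16586) + 131475/226123) = (-155 + 182² - 7*182) - (-196739/(-16586) + 131475/226123) = (-155 + 33124 - 1274) - (-196739*(-1/16586) + 131475*(1/226123)) = 31695 - (196739/16586 + 131475/226123) = 31695 - 1*46667857247/3750476078 = 31695 - 46667857247/3750476078 = 118824671434963/3750476078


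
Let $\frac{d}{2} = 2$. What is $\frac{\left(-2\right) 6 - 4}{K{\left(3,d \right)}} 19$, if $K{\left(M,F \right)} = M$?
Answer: $- \frac{304}{3} \approx -101.33$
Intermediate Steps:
$d = 4$ ($d = 2 \cdot 2 = 4$)
$\frac{\left(-2\right) 6 - 4}{K{\left(3,d \right)}} 19 = \frac{\left(-2\right) 6 - 4}{3} \cdot 19 = \left(-12 - 4\right) \frac{1}{3} \cdot 19 = \left(-16\right) \frac{1}{3} \cdot 19 = \left(- \frac{16}{3}\right) 19 = - \frac{304}{3}$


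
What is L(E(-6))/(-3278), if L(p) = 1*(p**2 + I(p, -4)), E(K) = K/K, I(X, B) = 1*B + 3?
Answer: 0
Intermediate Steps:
I(X, B) = 3 + B (I(X, B) = B + 3 = 3 + B)
E(K) = 1
L(p) = -1 + p**2 (L(p) = 1*(p**2 + (3 - 4)) = 1*(p**2 - 1) = 1*(-1 + p**2) = -1 + p**2)
L(E(-6))/(-3278) = (-1 + 1**2)/(-3278) = (-1 + 1)*(-1/3278) = 0*(-1/3278) = 0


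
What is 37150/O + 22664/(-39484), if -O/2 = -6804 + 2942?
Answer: 161471733/38121802 ≈ 4.2357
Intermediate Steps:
O = 7724 (O = -2*(-6804 + 2942) = -2*(-3862) = 7724)
37150/O + 22664/(-39484) = 37150/7724 + 22664/(-39484) = 37150*(1/7724) + 22664*(-1/39484) = 18575/3862 - 5666/9871 = 161471733/38121802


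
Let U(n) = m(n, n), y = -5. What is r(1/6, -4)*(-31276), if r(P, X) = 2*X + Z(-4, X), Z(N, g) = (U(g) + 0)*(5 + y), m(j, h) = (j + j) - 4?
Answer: 250208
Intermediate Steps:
m(j, h) = -4 + 2*j (m(j, h) = 2*j - 4 = -4 + 2*j)
U(n) = -4 + 2*n
Z(N, g) = 0 (Z(N, g) = ((-4 + 2*g) + 0)*(5 - 5) = (-4 + 2*g)*0 = 0)
r(P, X) = 2*X (r(P, X) = 2*X + 0 = 2*X)
r(1/6, -4)*(-31276) = (2*(-4))*(-31276) = -8*(-31276) = 250208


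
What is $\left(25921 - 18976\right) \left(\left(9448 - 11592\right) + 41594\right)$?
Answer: $273980250$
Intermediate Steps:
$\left(25921 - 18976\right) \left(\left(9448 - 11592\right) + 41594\right) = 6945 \left(\left(9448 - 11592\right) + 41594\right) = 6945 \left(-2144 + 41594\right) = 6945 \cdot 39450 = 273980250$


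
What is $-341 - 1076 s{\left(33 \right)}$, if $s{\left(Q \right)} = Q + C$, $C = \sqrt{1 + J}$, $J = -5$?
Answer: $-35849 - 2152 i \approx -35849.0 - 2152.0 i$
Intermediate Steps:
$C = 2 i$ ($C = \sqrt{1 - 5} = \sqrt{-4} = 2 i \approx 2.0 i$)
$s{\left(Q \right)} = Q + 2 i$
$-341 - 1076 s{\left(33 \right)} = -341 - 1076 \left(33 + 2 i\right) = -341 - \left(35508 + 2152 i\right) = -35849 - 2152 i$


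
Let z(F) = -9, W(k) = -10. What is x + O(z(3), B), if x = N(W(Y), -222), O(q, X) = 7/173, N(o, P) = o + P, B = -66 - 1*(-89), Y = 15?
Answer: -40129/173 ≈ -231.96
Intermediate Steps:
B = 23 (B = -66 + 89 = 23)
N(o, P) = P + o
O(q, X) = 7/173 (O(q, X) = 7*(1/173) = 7/173)
x = -232 (x = -222 - 10 = -232)
x + O(z(3), B) = -232 + 7/173 = -40129/173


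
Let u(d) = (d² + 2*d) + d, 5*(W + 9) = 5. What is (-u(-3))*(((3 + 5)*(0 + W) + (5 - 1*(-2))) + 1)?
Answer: 0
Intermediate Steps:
W = -8 (W = -9 + (⅕)*5 = -9 + 1 = -8)
u(d) = d² + 3*d
(-u(-3))*(((3 + 5)*(0 + W) + (5 - 1*(-2))) + 1) = (-(-3)*(3 - 3))*(((3 + 5)*(0 - 8) + (5 - 1*(-2))) + 1) = (-(-3)*0)*((8*(-8) + (5 + 2)) + 1) = (-1*0)*((-64 + 7) + 1) = 0*(-57 + 1) = 0*(-56) = 0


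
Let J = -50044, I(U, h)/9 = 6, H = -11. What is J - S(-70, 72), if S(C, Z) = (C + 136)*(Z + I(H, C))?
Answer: -58360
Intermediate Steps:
I(U, h) = 54 (I(U, h) = 9*6 = 54)
S(C, Z) = (54 + Z)*(136 + C) (S(C, Z) = (C + 136)*(Z + 54) = (136 + C)*(54 + Z) = (54 + Z)*(136 + C))
J - S(-70, 72) = -50044 - (7344 + 54*(-70) + 136*72 - 70*72) = -50044 - (7344 - 3780 + 9792 - 5040) = -50044 - 1*8316 = -50044 - 8316 = -58360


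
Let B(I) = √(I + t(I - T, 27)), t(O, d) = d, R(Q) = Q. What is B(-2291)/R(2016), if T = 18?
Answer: I*√566/1008 ≈ 0.023602*I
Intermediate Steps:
B(I) = √(27 + I) (B(I) = √(I + 27) = √(27 + I))
B(-2291)/R(2016) = √(27 - 2291)/2016 = √(-2264)*(1/2016) = (2*I*√566)*(1/2016) = I*√566/1008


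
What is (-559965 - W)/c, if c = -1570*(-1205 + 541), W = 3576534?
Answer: -4136499/1042480 ≈ -3.9679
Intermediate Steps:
c = 1042480 (c = -1570*(-664) = 1042480)
(-559965 - W)/c = (-559965 - 1*3576534)/1042480 = (-559965 - 3576534)*(1/1042480) = -4136499*1/1042480 = -4136499/1042480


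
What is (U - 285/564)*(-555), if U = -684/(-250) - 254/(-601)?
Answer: -4159616331/2824700 ≈ -1472.6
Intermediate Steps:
U = 237292/75125 (U = -684*(-1/250) - 254*(-1/601) = 342/125 + 254/601 = 237292/75125 ≈ 3.1586)
(U - 285/564)*(-555) = (237292/75125 - 285/564)*(-555) = (237292/75125 - 285*1/564)*(-555) = (237292/75125 - 95/188)*(-555) = (37474021/14123500)*(-555) = -4159616331/2824700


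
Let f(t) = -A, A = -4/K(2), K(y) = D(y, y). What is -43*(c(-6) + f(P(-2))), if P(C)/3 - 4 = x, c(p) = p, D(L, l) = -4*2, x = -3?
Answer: 559/2 ≈ 279.50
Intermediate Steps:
D(L, l) = -8
K(y) = -8
A = ½ (A = -4/(-8) = -4*(-⅛) = ½ ≈ 0.50000)
P(C) = 3 (P(C) = 12 + 3*(-3) = 12 - 9 = 3)
f(t) = -½ (f(t) = -1*½ = -½)
-43*(c(-6) + f(P(-2))) = -43*(-6 - ½) = -43*(-13/2) = 559/2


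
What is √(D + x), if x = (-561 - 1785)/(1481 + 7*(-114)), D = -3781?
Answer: I*√1765397227/683 ≈ 61.518*I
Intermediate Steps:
x = -2346/683 (x = -2346/(1481 - 798) = -2346/683 ≈ -3.4348)
√(D + x) = √(-3781 - 2346/683) = √(-2584769/683) = I*√1765397227/683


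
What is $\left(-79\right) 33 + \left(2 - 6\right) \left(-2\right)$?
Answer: $-2599$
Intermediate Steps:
$\left(-79\right) 33 + \left(2 - 6\right) \left(-2\right) = -2607 - -8 = -2607 + 8 = -2599$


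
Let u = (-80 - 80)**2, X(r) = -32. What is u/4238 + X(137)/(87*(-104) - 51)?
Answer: 116535008/19280781 ≈ 6.0441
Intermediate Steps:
u = 25600 (u = (-160)**2 = 25600)
u/4238 + X(137)/(87*(-104) - 51) = 25600/4238 - 32/(87*(-104) - 51) = 25600*(1/4238) - 32/(-9048 - 51) = 12800/2119 - 32/(-9099) = 12800/2119 - 32*(-1/9099) = 12800/2119 + 32/9099 = 116535008/19280781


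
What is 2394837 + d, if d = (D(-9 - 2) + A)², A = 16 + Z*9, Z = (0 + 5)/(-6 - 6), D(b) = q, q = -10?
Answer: 38317473/16 ≈ 2.3948e+6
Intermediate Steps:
D(b) = -10
Z = -5/12 (Z = 5/(-12) = 5*(-1/12) = -5/12 ≈ -0.41667)
A = 49/4 (A = 16 - 5/12*9 = 16 - 15/4 = 49/4 ≈ 12.250)
d = 81/16 (d = (-10 + 49/4)² = (9/4)² = 81/16 ≈ 5.0625)
2394837 + d = 2394837 + 81/16 = 38317473/16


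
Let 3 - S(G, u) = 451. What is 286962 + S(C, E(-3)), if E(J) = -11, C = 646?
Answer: 286514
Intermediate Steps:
S(G, u) = -448 (S(G, u) = 3 - 1*451 = 3 - 451 = -448)
286962 + S(C, E(-3)) = 286962 - 448 = 286514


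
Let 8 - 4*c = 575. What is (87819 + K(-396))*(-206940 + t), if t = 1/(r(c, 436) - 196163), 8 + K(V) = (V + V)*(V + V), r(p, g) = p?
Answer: -116194839194249800/785219 ≈ -1.4798e+11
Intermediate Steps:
c = -567/4 (c = 2 - 1/4*575 = 2 - 575/4 = -567/4 ≈ -141.75)
K(V) = -8 + 4*V**2 (K(V) = -8 + (V + V)*(V + V) = -8 + (2*V)*(2*V) = -8 + 4*V**2)
t = -4/785219 (t = 1/(-567/4 - 196163) = 1/(-785219/4) = -4/785219 ≈ -5.0941e-6)
(87819 + K(-396))*(-206940 + t) = (87819 + (-8 + 4*(-396)**2))*(-206940 - 4/785219) = (87819 + (-8 + 4*156816))*(-162493219864/785219) = (87819 + (-8 + 627264))*(-162493219864/785219) = (87819 + 627256)*(-162493219864/785219) = 715075*(-162493219864/785219) = -116194839194249800/785219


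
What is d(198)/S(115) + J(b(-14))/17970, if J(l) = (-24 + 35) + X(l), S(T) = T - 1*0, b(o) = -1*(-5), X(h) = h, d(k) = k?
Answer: 71198/41331 ≈ 1.7226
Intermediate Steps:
b(o) = 5
S(T) = T (S(T) = T + 0 = T)
J(l) = 11 + l (J(l) = (-24 + 35) + l = 11 + l)
d(198)/S(115) + J(b(-14))/17970 = 198/115 + (11 + 5)/17970 = 198*(1/115) + 16*(1/17970) = 198/115 + 8/8985 = 71198/41331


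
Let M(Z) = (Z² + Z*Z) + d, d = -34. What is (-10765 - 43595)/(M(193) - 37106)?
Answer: -27180/18679 ≈ -1.4551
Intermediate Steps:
M(Z) = -34 + 2*Z² (M(Z) = (Z² + Z*Z) - 34 = (Z² + Z²) - 34 = 2*Z² - 34 = -34 + 2*Z²)
(-10765 - 43595)/(M(193) - 37106) = (-10765 - 43595)/((-34 + 2*193²) - 37106) = -54360/((-34 + 2*37249) - 37106) = -54360/((-34 + 74498) - 37106) = -54360/(74464 - 37106) = -54360/37358 = -54360*1/37358 = -27180/18679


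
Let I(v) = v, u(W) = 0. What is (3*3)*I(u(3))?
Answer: 0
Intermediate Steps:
(3*3)*I(u(3)) = (3*3)*0 = 9*0 = 0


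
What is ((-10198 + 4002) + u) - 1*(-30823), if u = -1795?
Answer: 22832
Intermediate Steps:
((-10198 + 4002) + u) - 1*(-30823) = ((-10198 + 4002) - 1795) - 1*(-30823) = (-6196 - 1795) + 30823 = -7991 + 30823 = 22832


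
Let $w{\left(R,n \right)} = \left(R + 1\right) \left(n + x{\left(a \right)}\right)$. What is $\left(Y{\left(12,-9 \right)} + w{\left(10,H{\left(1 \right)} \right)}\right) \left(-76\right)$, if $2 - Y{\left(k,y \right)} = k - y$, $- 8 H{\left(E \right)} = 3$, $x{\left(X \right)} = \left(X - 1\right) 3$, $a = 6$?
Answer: $- \frac{21565}{2} \approx -10783.0$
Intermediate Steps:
$x{\left(X \right)} = -3 + 3 X$ ($x{\left(X \right)} = \left(-1 + X\right) 3 = -3 + 3 X$)
$H{\left(E \right)} = - \frac{3}{8}$ ($H{\left(E \right)} = \left(- \frac{1}{8}\right) 3 = - \frac{3}{8}$)
$w{\left(R,n \right)} = \left(1 + R\right) \left(15 + n\right)$ ($w{\left(R,n \right)} = \left(R + 1\right) \left(n + \left(-3 + 3 \cdot 6\right)\right) = \left(1 + R\right) \left(n + \left(-3 + 18\right)\right) = \left(1 + R\right) \left(n + 15\right) = \left(1 + R\right) \left(15 + n\right)$)
$Y{\left(k,y \right)} = 2 + y - k$ ($Y{\left(k,y \right)} = 2 - \left(k - y\right) = 2 + y - k$)
$\left(Y{\left(12,-9 \right)} + w{\left(10,H{\left(1 \right)} \right)}\right) \left(-76\right) = \left(\left(2 - 9 - 12\right) + \left(15 - \frac{3}{8} + 15 \cdot 10 + 10 \left(- \frac{3}{8}\right)\right)\right) \left(-76\right) = \left(\left(2 - 9 - 12\right) + \left(15 - \frac{3}{8} + 150 - \frac{15}{4}\right)\right) \left(-76\right) = \left(-19 + \frac{1287}{8}\right) \left(-76\right) = \frac{1135}{8} \left(-76\right) = - \frac{21565}{2}$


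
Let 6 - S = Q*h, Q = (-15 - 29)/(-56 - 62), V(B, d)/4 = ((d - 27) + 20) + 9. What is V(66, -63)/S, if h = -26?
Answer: -7198/463 ≈ -15.546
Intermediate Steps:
V(B, d) = 8 + 4*d (V(B, d) = 4*(((d - 27) + 20) + 9) = 4*(((-27 + d) + 20) + 9) = 4*((-7 + d) + 9) = 4*(2 + d) = 8 + 4*d)
Q = 22/59 (Q = -44/(-118) = -44*(-1/118) = 22/59 ≈ 0.37288)
S = 926/59 (S = 6 - 22*(-26)/59 = 6 - 1*(-572/59) = 6 + 572/59 = 926/59 ≈ 15.695)
V(66, -63)/S = (8 + 4*(-63))/(926/59) = (8 - 252)*(59/926) = -244*59/926 = -7198/463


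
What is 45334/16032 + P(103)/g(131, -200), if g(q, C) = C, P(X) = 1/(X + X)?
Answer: 3647939/1290075 ≈ 2.8277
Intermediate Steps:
P(X) = 1/(2*X)
45334/16032 + P(103)/g(131, -200) = 45334/16032 + ((½)/103)/(-200) = 45334*(1/16032) + ((½)*(1/103))*(-1/200) = 22667/8016 + (1/206)*(-1/200) = 22667/8016 - 1/41200 = 3647939/1290075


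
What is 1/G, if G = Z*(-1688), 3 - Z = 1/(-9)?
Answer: -9/47264 ≈ -0.00019042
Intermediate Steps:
Z = 28/9 (Z = 3 - 1/(-9) = 3 - 1*(-1/9) = 3 + 1/9 = 28/9 ≈ 3.1111)
G = -47264/9 (G = (28/9)*(-1688) = -47264/9 ≈ -5251.6)
1/G = 1/(-47264/9) = -9/47264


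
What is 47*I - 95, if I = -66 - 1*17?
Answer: -3996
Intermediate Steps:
I = -83 (I = -66 - 17 = -83)
47*I - 95 = 47*(-83) - 95 = -3901 - 95 = -3996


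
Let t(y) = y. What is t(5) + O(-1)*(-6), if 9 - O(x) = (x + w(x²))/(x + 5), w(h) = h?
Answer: -49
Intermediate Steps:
O(x) = 9 - (x + x²)/(5 + x) (O(x) = 9 - (x + x²)/(x + 5) = 9 - (x + x²)/(5 + x))
t(5) + O(-1)*(-6) = 5 + ((45 - 1*(-1)² + 8*(-1))/(5 - 1))*(-6) = 5 + ((45 - 1*1 - 8)/4)*(-6) = 5 + ((45 - 1 - 8)/4)*(-6) = 5 + ((¼)*36)*(-6) = 5 + 9*(-6) = 5 - 54 = -49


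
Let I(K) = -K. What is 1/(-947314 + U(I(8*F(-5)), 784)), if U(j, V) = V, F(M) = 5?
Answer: -1/946530 ≈ -1.0565e-6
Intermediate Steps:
1/(-947314 + U(I(8*F(-5)), 784)) = 1/(-947314 + 784) = 1/(-946530) = -1/946530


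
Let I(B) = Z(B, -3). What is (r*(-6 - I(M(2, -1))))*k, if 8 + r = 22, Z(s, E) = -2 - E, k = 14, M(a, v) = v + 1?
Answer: -1372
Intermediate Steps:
M(a, v) = 1 + v
I(B) = 1 (I(B) = -2 - 1*(-3) = -2 + 3 = 1)
r = 14 (r = -8 + 22 = 14)
(r*(-6 - I(M(2, -1))))*k = (14*(-6 - 1*1))*14 = (14*(-6 - 1))*14 = (14*(-7))*14 = -98*14 = -1372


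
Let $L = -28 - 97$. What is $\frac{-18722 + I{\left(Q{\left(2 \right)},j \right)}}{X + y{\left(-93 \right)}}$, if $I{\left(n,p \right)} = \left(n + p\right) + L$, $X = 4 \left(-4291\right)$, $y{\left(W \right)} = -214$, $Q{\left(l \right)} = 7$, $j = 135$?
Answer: $\frac{18705}{17378} \approx 1.0764$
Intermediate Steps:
$L = -125$
$X = -17164$
$I{\left(n,p \right)} = -125 + n + p$ ($I{\left(n,p \right)} = \left(n + p\right) - 125 = -125 + n + p$)
$\frac{-18722 + I{\left(Q{\left(2 \right)},j \right)}}{X + y{\left(-93 \right)}} = \frac{-18722 + \left(-125 + 7 + 135\right)}{-17164 - 214} = \frac{-18722 + 17}{-17378} = \left(-18705\right) \left(- \frac{1}{17378}\right) = \frac{18705}{17378}$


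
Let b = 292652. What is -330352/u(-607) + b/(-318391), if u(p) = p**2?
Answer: -213008440380/117310845559 ≈ -1.8158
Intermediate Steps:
-330352/u(-607) + b/(-318391) = -330352/((-607)**2) + 292652/(-318391) = -330352/368449 + 292652*(-1/318391) = -330352*1/368449 - 292652/318391 = -330352/368449 - 292652/318391 = -213008440380/117310845559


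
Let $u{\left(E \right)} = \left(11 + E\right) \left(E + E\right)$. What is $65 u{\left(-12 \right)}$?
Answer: $1560$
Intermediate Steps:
$u{\left(E \right)} = 2 E \left(11 + E\right)$ ($u{\left(E \right)} = \left(11 + E\right) 2 E = 2 E \left(11 + E\right)$)
$65 u{\left(-12 \right)} = 65 \cdot 2 \left(-12\right) \left(11 - 12\right) = 65 \cdot 2 \left(-12\right) \left(-1\right) = 65 \cdot 24 = 1560$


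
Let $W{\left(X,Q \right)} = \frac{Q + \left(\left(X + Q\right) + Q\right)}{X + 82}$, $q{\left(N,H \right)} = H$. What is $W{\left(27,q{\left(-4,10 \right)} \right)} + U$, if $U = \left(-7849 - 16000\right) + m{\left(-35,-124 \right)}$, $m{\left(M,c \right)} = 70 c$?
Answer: $- \frac{3545604}{109} \approx -32528.0$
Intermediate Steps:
$W{\left(X,Q \right)} = \frac{X + 3 Q}{82 + X}$ ($W{\left(X,Q \right)} = \frac{Q + \left(\left(Q + X\right) + Q\right)}{82 + X} = \frac{Q + \left(X + 2 Q\right)}{82 + X} = \frac{X + 3 Q}{82 + X}$)
$U = -32529$ ($U = \left(-7849 - 16000\right) + 70 \left(-124\right) = -23849 - 8680 = -32529$)
$W{\left(27,q{\left(-4,10 \right)} \right)} + U = \frac{27 + 3 \cdot 10}{82 + 27} - 32529 = \frac{27 + 30}{109} - 32529 = \frac{1}{109} \cdot 57 - 32529 = \frac{57}{109} - 32529 = - \frac{3545604}{109}$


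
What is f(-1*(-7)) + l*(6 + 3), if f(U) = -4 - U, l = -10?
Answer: -101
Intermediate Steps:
f(-1*(-7)) + l*(6 + 3) = (-4 - (-1)*(-7)) - 10*(6 + 3) = (-4 - 1*7) - 10*9 = (-4 - 7) - 90 = -11 - 90 = -101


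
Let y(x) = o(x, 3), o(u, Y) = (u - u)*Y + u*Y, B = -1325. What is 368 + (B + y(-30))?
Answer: -1047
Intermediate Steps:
o(u, Y) = Y*u (o(u, Y) = 0*Y + Y*u = 0 + Y*u = Y*u)
y(x) = 3*x
368 + (B + y(-30)) = 368 + (-1325 + 3*(-30)) = 368 + (-1325 - 90) = 368 - 1415 = -1047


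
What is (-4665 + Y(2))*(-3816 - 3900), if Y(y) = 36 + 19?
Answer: 35570760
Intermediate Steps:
Y(y) = 55
(-4665 + Y(2))*(-3816 - 3900) = (-4665 + 55)*(-3816 - 3900) = -4610*(-7716) = 35570760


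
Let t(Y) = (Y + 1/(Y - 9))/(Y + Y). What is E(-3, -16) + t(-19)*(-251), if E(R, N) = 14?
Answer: -118887/1064 ≈ -111.74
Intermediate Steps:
t(Y) = (Y + 1/(-9 + Y))/(2*Y) (t(Y) = (Y + 1/(-9 + Y))/((2*Y)) = (Y + 1/(-9 + Y))*(1/(2*Y)) = (Y + 1/(-9 + Y))/(2*Y))
E(-3, -16) + t(-19)*(-251) = 14 + ((½)*(1 + (-19)² - 9*(-19))/(-19*(-9 - 19)))*(-251) = 14 + ((½)*(-1/19)*(1 + 361 + 171)/(-28))*(-251) = 14 + ((½)*(-1/19)*(-1/28)*533)*(-251) = 14 + (533/1064)*(-251) = 14 - 133783/1064 = -118887/1064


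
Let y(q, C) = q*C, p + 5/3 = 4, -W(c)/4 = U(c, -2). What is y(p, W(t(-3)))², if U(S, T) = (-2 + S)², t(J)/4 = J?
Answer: 30118144/9 ≈ 3.3465e+6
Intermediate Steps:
t(J) = 4*J
W(c) = -4*(-2 + c)²
p = 7/3 (p = -5/3 + 4 = 7/3 ≈ 2.3333)
y(q, C) = C*q
y(p, W(t(-3)))² = (-4*(-2 + 4*(-3))²*(7/3))² = (-4*(-2 - 12)²*(7/3))² = (-4*(-14)²*(7/3))² = (-4*196*(7/3))² = (-784*7/3)² = (-5488/3)² = 30118144/9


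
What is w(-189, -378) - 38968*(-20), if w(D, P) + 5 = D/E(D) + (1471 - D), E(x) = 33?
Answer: 8591102/11 ≈ 7.8101e+5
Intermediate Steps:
w(D, P) = 1466 - 32*D/33 (w(D, P) = -5 + (D/33 + (1471 - D)) = -5 + (1471 - 32*D/33) = 1466 - 32*D/33)
w(-189, -378) - 38968*(-20) = (1466 - 32/33*(-189)) - 38968*(-20) = (1466 + 2016/11) + 779360 = 18142/11 + 779360 = 8591102/11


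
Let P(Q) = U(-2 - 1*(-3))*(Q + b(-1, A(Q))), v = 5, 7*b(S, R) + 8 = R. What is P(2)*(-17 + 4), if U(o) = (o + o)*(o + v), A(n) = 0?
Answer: -936/7 ≈ -133.71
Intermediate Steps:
b(S, R) = -8/7 + R/7
U(o) = 2*o*(5 + o) (U(o) = (o + o)*(o + 5) = (2*o)*(5 + o) = 2*o*(5 + o))
P(Q) = -96/7 + 12*Q (P(Q) = (2*(-2 - 1*(-3))*(5 + (-2 - 1*(-3))))*(Q + (-8/7 + (⅐)*0)) = (2*(-2 + 3)*(5 + (-2 + 3)))*(Q + (-8/7 + 0)) = (2*1*(5 + 1))*(Q - 8/7) = (2*1*6)*(-8/7 + Q) = 12*(-8/7 + Q) = -96/7 + 12*Q)
P(2)*(-17 + 4) = (-96/7 + 12*2)*(-17 + 4) = (-96/7 + 24)*(-13) = (72/7)*(-13) = -936/7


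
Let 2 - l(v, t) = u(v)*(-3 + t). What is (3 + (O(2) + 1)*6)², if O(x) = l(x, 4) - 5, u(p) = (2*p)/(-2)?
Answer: 9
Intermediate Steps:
u(p) = -p (u(p) = (2*p)*(-½) = -p)
l(v, t) = 2 + v*(-3 + t) (l(v, t) = 2 - (-v)*(-3 + t) = 2 - (-1)*v*(-3 + t) = 2 + v*(-3 + t))
O(x) = -3 + x (O(x) = (2 - 3*x + 4*x) - 5 = (2 + x) - 5 = -3 + x)
(3 + (O(2) + 1)*6)² = (3 + ((-3 + 2) + 1)*6)² = (3 + (-1 + 1)*6)² = (3 + 0*6)² = (3 + 0)² = 3² = 9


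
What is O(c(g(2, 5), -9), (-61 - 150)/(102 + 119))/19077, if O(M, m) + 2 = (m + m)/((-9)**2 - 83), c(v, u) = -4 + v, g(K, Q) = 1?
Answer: -77/1405339 ≈ -5.4791e-5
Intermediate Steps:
O(M, m) = -2 - m (O(M, m) = -2 + (m + m)/((-9)**2 - 83) = -2 + (2*m)/(81 - 83) = -2 + (2*m)/(-2) = -2 + (2*m)*(-1/2) = -2 - m)
O(c(g(2, 5), -9), (-61 - 150)/(102 + 119))/19077 = (-2 - (-61 - 150)/(102 + 119))/19077 = (-2 - (-211)/221)*(1/19077) = (-2 - 1*(-211/221))*(1/19077) = (-2 + 211/221)*(1/19077) = -231/221*1/19077 = -77/1405339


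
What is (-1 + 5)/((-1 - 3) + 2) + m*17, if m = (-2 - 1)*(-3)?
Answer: 151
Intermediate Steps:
m = 9 (m = -3*(-3) = 9)
(-1 + 5)/((-1 - 3) + 2) + m*17 = (-1 + 5)/((-1 - 3) + 2) + 9*17 = 4/(-4 + 2) + 153 = 4/(-2) + 153 = 4*(-1/2) + 153 = -2 + 153 = 151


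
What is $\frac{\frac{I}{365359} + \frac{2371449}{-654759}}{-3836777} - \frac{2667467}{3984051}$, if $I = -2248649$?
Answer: $- \frac{90677906103260250370011}{135434394272354854944281} \approx -0.66953$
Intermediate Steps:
$\frac{\frac{I}{365359} + \frac{2371449}{-654759}}{-3836777} - \frac{2667467}{3984051} = \frac{- \frac{2248649}{365359} + \frac{2371449}{-654759}}{-3836777} - \frac{2667467}{3984051} = \left(\left(-2248649\right) \frac{1}{365359} + 2371449 \left(- \frac{1}{654759}\right)\right) \left(- \frac{1}{3836777}\right) - \frac{2667467}{3984051} = \left(- \frac{2248649}{365359} - \frac{790483}{218253}\right) \left(- \frac{1}{3836777}\right) - \frac{2667467}{3984051} = \left(- \frac{779584468594}{79740697827}\right) \left(- \frac{1}{3836777}\right) - \frac{2667467}{3984051} = \frac{779584468594}{305947275386583579} - \frac{2667467}{3984051} = - \frac{90677906103260250370011}{135434394272354854944281}$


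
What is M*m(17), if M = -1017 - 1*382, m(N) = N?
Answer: -23783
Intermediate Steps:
M = -1399 (M = -1017 - 382 = -1399)
M*m(17) = -1399*17 = -23783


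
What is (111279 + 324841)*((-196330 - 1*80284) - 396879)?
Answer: -293723767160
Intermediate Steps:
(111279 + 324841)*((-196330 - 1*80284) - 396879) = 436120*((-196330 - 80284) - 396879) = 436120*(-276614 - 396879) = 436120*(-673493) = -293723767160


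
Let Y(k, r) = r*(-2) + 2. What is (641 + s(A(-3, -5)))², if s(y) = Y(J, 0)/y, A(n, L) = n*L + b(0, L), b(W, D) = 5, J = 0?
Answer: 41100921/100 ≈ 4.1101e+5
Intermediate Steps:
Y(k, r) = 2 - 2*r (Y(k, r) = -2*r + 2 = 2 - 2*r)
A(n, L) = 5 + L*n (A(n, L) = n*L + 5 = L*n + 5 = 5 + L*n)
s(y) = 2/y (s(y) = (2 - 2*0)/y = (2 + 0)/y = 2/y)
(641 + s(A(-3, -5)))² = (641 + 2/(5 - 5*(-3)))² = (641 + 2/(5 + 15))² = (641 + 2/20)² = (641 + 2*(1/20))² = (641 + ⅒)² = (6411/10)² = 41100921/100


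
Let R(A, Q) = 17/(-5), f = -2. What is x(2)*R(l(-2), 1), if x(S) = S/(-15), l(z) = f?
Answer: 34/75 ≈ 0.45333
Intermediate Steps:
l(z) = -2
R(A, Q) = -17/5 (R(A, Q) = 17*(-⅕) = -17/5)
x(S) = -S/15 (x(S) = S*(-1/15) = -S/15)
x(2)*R(l(-2), 1) = -1/15*2*(-17/5) = -2/15*(-17/5) = 34/75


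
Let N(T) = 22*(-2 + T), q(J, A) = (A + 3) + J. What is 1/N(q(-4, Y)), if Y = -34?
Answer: -1/814 ≈ -0.0012285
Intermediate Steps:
q(J, A) = 3 + A + J (q(J, A) = (3 + A) + J = 3 + A + J)
N(T) = -44 + 22*T
1/N(q(-4, Y)) = 1/(-44 + 22*(3 - 34 - 4)) = 1/(-44 + 22*(-35)) = 1/(-44 - 770) = 1/(-814) = -1/814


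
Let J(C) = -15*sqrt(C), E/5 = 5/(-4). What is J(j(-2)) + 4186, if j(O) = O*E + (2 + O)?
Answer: 4186 - 75*sqrt(2)/2 ≈ 4133.0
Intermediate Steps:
E = -25/4 (E = 5*(5/(-4)) = 5*(5*(-1/4)) = 5*(-5/4) = -25/4 ≈ -6.2500)
j(O) = 2 - 21*O/4 (j(O) = O*(-25/4) + (2 + O) = -25*O/4 + (2 + O) = 2 - 21*O/4)
J(j(-2)) + 4186 = -15*sqrt(2 - 21/4*(-2)) + 4186 = -15*sqrt(2 + 21/2) + 4186 = -75*sqrt(2)/2 + 4186 = 4186 - 75*sqrt(2)/2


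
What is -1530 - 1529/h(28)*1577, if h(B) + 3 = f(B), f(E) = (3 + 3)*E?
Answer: -242153/15 ≈ -16144.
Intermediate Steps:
f(E) = 6*E
h(B) = -3 + 6*B
-1530 - 1529/h(28)*1577 = -1530 - 1529/(-3 + 6*28)*1577 = -1530 - 1529/(-3 + 168)*1577 = -1530 - 1529/165*1577 = -1530 - 1529*1/165*1577 = -1530 - 139/15*1577 = -1530 - 219203/15 = -242153/15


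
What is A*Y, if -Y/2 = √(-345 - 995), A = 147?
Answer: -588*I*√335 ≈ -10762.0*I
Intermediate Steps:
Y = -4*I*√335 (Y = -2*√(-345 - 995) = -4*I*√335 ≈ -73.212*I)
A*Y = 147*(-4*I*√335) = -588*I*√335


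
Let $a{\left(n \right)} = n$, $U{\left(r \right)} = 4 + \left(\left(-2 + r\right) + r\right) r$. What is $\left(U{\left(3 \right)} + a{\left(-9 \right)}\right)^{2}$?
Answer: $49$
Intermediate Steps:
$U{\left(r \right)} = 4 + r \left(-2 + 2 r\right)$ ($U{\left(r \right)} = 4 + \left(-2 + 2 r\right) r = 4 + r \left(-2 + 2 r\right)$)
$\left(U{\left(3 \right)} + a{\left(-9 \right)}\right)^{2} = \left(\left(4 - 6 + 2 \cdot 3^{2}\right) - 9\right)^{2} = \left(\left(4 - 6 + 2 \cdot 9\right) - 9\right)^{2} = \left(\left(4 - 6 + 18\right) - 9\right)^{2} = \left(16 - 9\right)^{2} = 7^{2} = 49$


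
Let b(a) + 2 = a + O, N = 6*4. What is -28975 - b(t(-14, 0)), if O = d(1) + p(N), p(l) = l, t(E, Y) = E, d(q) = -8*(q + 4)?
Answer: -28943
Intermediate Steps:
d(q) = -32 - 8*q (d(q) = -8*(4 + q) = -32 - 8*q)
N = 24
O = -16 (O = (-32 - 8*1) + 24 = (-32 - 8) + 24 = -40 + 24 = -16)
b(a) = -18 + a (b(a) = -2 + (a - 16) = -2 + (-16 + a) = -18 + a)
-28975 - b(t(-14, 0)) = -28975 - (-18 - 14) = -28975 - 1*(-32) = -28975 + 32 = -28943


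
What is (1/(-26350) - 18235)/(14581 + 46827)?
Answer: -480492251/1618100800 ≈ -0.29695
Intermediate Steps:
(1/(-26350) - 18235)/(14581 + 46827) = (-1/26350 - 18235)/61408 = -480492251/26350*1/61408 = -480492251/1618100800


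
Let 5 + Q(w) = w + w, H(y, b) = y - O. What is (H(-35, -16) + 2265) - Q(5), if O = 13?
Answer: 2212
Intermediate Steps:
H(y, b) = -13 + y (H(y, b) = y - 1*13 = y - 13 = -13 + y)
Q(w) = -5 + 2*w (Q(w) = -5 + (w + w) = -5 + 2*w)
(H(-35, -16) + 2265) - Q(5) = ((-13 - 35) + 2265) - (-5 + 2*5) = (-48 + 2265) - (-5 + 10) = 2217 - 1*5 = 2217 - 5 = 2212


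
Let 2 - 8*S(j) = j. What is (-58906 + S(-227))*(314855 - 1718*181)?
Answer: -1835561043/8 ≈ -2.2945e+8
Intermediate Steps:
S(j) = ¼ - j/8
(-58906 + S(-227))*(314855 - 1718*181) = (-58906 + (¼ - ⅛*(-227)))*(314855 - 1718*181) = (-58906 + (¼ + 227/8))*(314855 - 310958) = (-58906 + 229/8)*3897 = -471019/8*3897 = -1835561043/8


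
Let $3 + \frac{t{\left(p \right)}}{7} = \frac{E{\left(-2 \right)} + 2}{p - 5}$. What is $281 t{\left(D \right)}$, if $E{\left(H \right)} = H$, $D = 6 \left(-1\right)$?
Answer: $-5901$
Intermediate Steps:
$D = -6$
$t{\left(p \right)} = -21$ ($t{\left(p \right)} = -21 + 7 \frac{-2 + 2}{p - 5} = -21 + 7 \frac{0}{-5 + p} = -21 + 7 \cdot 0 = -21 + 0 = -21$)
$281 t{\left(D \right)} = 281 \left(-21\right) = -5901$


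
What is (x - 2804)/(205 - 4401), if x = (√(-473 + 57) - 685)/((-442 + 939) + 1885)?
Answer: 6679813/9994872 - I*√26/2498718 ≈ 0.66832 - 2.0407e-6*I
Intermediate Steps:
x = -685/2382 + 2*I*√26/1191 (x = (√(-416) - 685)/(497 + 1885) = (4*I*√26 - 685)/2382 = (-685 + 4*I*√26)*(1/2382) = -685/2382 + 2*I*√26/1191 ≈ -0.28757 + 0.0085626*I)
(x - 2804)/(205 - 4401) = ((-685/2382 + 2*I*√26/1191) - 2804)/(205 - 4401) = (-6679813/2382 + 2*I*√26/1191)/(-4196) = (-6679813/2382 + 2*I*√26/1191)*(-1/4196) = 6679813/9994872 - I*√26/2498718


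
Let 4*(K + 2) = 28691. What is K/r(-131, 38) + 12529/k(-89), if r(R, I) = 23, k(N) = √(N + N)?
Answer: 28683/92 - 12529*I*√178/178 ≈ 311.77 - 939.09*I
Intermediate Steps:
k(N) = √2*√N (k(N) = √(2*N) = √2*√N)
K = 28683/4 (K = -2 + (¼)*28691 = -2 + 28691/4 = 28683/4 ≈ 7170.8)
K/r(-131, 38) + 12529/k(-89) = (28683/4)/23 + 12529/((√2*√(-89))) = (28683/4)*(1/23) + 12529/((√2*(I*√89))) = 28683/92 + 12529/((I*√178)) = 28683/92 + 12529*(-I*√178/178) = 28683/92 - 12529*I*√178/178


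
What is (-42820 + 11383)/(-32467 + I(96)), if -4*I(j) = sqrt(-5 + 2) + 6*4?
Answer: 16333659216/16871931667 - 125748*I*sqrt(3)/16871931667 ≈ 0.9681 - 1.2909e-5*I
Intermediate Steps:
I(j) = -6 - I*sqrt(3)/4 (I(j) = -(sqrt(-5 + 2) + 6*4)/4 = -(sqrt(-3) + 24)/4 = -(I*sqrt(3) + 24)/4 = -(24 + I*sqrt(3))/4 = -6 - I*sqrt(3)/4)
(-42820 + 11383)/(-32467 + I(96)) = (-42820 + 11383)/(-32467 + (-6 - I*sqrt(3)/4)) = -31437/(-32473 - I*sqrt(3)/4)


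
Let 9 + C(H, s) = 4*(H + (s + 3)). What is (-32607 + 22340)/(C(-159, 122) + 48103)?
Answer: -10267/47958 ≈ -0.21408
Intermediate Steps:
C(H, s) = 3 + 4*H + 4*s (C(H, s) = -9 + 4*(H + (s + 3)) = -9 + 4*(H + (3 + s)) = -9 + 4*(3 + H + s) = -9 + (12 + 4*H + 4*s) = 3 + 4*H + 4*s)
(-32607 + 22340)/(C(-159, 122) + 48103) = (-32607 + 22340)/((3 + 4*(-159) + 4*122) + 48103) = -10267/((3 - 636 + 488) + 48103) = -10267/(-145 + 48103) = -10267/47958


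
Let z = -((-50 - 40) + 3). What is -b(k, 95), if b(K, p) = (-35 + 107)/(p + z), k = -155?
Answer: -36/91 ≈ -0.39560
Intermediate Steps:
z = 87 (z = -(-90 + 3) = -1*(-87) = 87)
b(K, p) = 72/(87 + p) (b(K, p) = (-35 + 107)/(p + 87) = 72/(87 + p))
-b(k, 95) = -72/(87 + 95) = -72/182 = -1*36/91 = -36/91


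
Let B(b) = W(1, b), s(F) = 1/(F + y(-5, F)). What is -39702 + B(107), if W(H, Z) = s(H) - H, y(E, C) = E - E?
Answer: -39702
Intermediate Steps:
y(E, C) = 0
s(F) = 1/F (s(F) = 1/(F + 0) = 1/F)
W(H, Z) = 1/H - H
B(b) = 0 (B(b) = 1/1 - 1*1 = 1 - 1 = 0)
-39702 + B(107) = -39702 + 0 = -39702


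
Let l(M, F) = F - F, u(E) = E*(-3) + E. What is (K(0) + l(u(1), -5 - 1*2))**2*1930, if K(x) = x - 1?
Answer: 1930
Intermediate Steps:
u(E) = -2*E (u(E) = -3*E + E = -2*E)
l(M, F) = 0
K(x) = -1 + x
(K(0) + l(u(1), -5 - 1*2))**2*1930 = ((-1 + 0) + 0)**2*1930 = (-1 + 0)**2*1930 = (-1)**2*1930 = 1*1930 = 1930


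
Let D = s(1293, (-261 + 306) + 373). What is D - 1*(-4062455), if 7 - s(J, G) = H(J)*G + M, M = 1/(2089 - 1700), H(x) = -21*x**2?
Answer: 5710346110775/389 ≈ 1.4680e+10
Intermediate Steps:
M = 1/389 ≈ 0.0025707
s(J, G) = 2722/389 + 21*G*J**2 (s(J, G) = 7 - ((-21*J**2)*G + 1/389) = 7 - (-21*G*J**2 + 1/389) = 7 - (1/389 - 21*G*J**2) = 7 + (-1/389 + 21*G*J**2) = 2722/389 + 21*G*J**2)
D = 5708765815780/389 (D = 2722/389 + 21*((-261 + 306) + 373)*1293**2 = 2722/389 + 21*(45 + 373)*1671849 = 2722/389 + 21*418*1671849 = 2722/389 + 14675490522 = 5708765815780/389 ≈ 1.4675e+10)
D - 1*(-4062455) = 5708765815780/389 - 1*(-4062455) = 5708765815780/389 + 4062455 = 5710346110775/389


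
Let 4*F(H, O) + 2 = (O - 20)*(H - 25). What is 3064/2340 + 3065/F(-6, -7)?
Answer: 1562342/97695 ≈ 15.992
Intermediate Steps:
F(H, O) = -1/2 + (-25 + H)*(-20 + O)/4 (F(H, O) = -1/2 + ((O - 20)*(H - 25))/4 = -1/2 + ((-20 + O)*(-25 + H))/4 = -1/2 + ((-25 + H)*(-20 + O))/4 = -1/2 + (-25 + H)*(-20 + O)/4)
3064/2340 + 3065/F(-6, -7) = 3064/2340 + 3065/(249/2 - 5*(-6) - 25/4*(-7) + (1/4)*(-6)*(-7)) = 3064*(1/2340) + 3065/(249/2 + 30 + 175/4 + 21/2) = 766/585 + 3065/(835/4) = 766/585 + 3065*(4/835) = 766/585 + 2452/167 = 1562342/97695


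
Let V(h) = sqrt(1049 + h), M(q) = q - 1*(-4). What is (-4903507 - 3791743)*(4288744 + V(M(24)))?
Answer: -37291701266000 - 8695250*sqrt(1077) ≈ -3.7292e+13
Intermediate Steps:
M(q) = 4 + q (M(q) = q + 4 = 4 + q)
(-4903507 - 3791743)*(4288744 + V(M(24))) = (-4903507 - 3791743)*(4288744 + sqrt(1049 + (4 + 24))) = -8695250*(4288744 + sqrt(1049 + 28)) = -8695250*(4288744 + sqrt(1077)) = -37291701266000 - 8695250*sqrt(1077)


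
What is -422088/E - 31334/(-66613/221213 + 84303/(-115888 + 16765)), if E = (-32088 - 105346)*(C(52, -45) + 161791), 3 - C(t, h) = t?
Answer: 11164308301530412062219/410320521753553873 ≈ 27209.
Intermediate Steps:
C(t, h) = 3 - t
E = -22228850028 (E = (-32088 - 105346)*((3 - 1*52) + 161791) = -137434*((3 - 52) + 161791) = -137434*(-49 + 161791) = -137434*161742 = -22228850028)
-422088/E - 31334/(-66613/221213 + 84303/(-115888 + 16765)) = -422088/(-22228850028) - 31334/(-66613/221213 + 84303/(-115888 + 16765)) = -422088*(-1/22228850028) - 31334/(-66613*1/221213 + 84303/(-99123)) = 35174/1852404169 - 31334/(-66613/221213 + 84303*(-1/99123)) = 35174/1852404169 - 31334/(-66613/221213 - 1479/1739) = 35174/1852404169 - 31334/(-443014034/384689407) = 35174/1852404169 - 31334*(-384689407/443014034) = 35174/1852404169 + 6026928939469/221507017 = 11164308301530412062219/410320521753553873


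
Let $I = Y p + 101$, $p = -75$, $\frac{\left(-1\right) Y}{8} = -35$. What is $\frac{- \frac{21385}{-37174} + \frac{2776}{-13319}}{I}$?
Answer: $- \frac{181631791}{10347523454894} \approx -1.7553 \cdot 10^{-5}$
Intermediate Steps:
$Y = 280$ ($Y = \left(-8\right) \left(-35\right) = 280$)
$I = -20899$ ($I = 280 \left(-75\right) + 101 = -21000 + 101 = -20899$)
$\frac{- \frac{21385}{-37174} + \frac{2776}{-13319}}{I} = \frac{- \frac{21385}{-37174} + \frac{2776}{-13319}}{-20899} = \left(\left(-21385\right) \left(- \frac{1}{37174}\right) + 2776 \left(- \frac{1}{13319}\right)\right) \left(- \frac{1}{20899}\right) = \left(\frac{21385}{37174} - \frac{2776}{13319}\right) \left(- \frac{1}{20899}\right) = \frac{181631791}{495120506} \left(- \frac{1}{20899}\right) = - \frac{181631791}{10347523454894}$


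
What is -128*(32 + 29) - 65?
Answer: -7873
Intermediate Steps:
-128*(32 + 29) - 65 = -128*61 - 65 = -7808 - 65 = -7873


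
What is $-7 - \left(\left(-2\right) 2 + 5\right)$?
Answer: $-8$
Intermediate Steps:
$-7 - \left(\left(-2\right) 2 + 5\right) = -7 - \left(-4 + 5\right) = -7 - 1 = -8$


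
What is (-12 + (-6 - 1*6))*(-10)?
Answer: 240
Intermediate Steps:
(-12 + (-6 - 1*6))*(-10) = (-12 + (-6 - 6))*(-10) = (-12 - 12)*(-10) = -24*(-10) = 240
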